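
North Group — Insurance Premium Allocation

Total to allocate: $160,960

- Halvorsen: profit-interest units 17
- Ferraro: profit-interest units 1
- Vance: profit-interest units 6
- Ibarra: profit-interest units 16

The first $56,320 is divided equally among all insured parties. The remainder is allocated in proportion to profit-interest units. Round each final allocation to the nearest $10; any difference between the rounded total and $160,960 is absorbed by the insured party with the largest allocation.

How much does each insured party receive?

Halvorsen: $58,540 | Ferraro: $16,700 | Vance: $29,780 | Ibarra: $55,940

Equal tier: $56,320 ÷ 4 = $14,080 apiece.
Remainder $104,640 by profit-interest units (total 40): Halvorsen 44,472.00 → $44,470; Ferraro 2,616.00 → $2,620; Vance 15,696.00 → $15,700; Ibarra 41,856.00 → $41,860.
Rounding difference −$10 on remainder applied to Halvorsen.
Totals: Halvorsen $14,080 + $44,460 = $58,540; Ferraro $14,080 + $2,620 = $16,700; Vance $14,080 + $15,700 = $29,780; Ibarra $14,080 + $41,860 = $55,940.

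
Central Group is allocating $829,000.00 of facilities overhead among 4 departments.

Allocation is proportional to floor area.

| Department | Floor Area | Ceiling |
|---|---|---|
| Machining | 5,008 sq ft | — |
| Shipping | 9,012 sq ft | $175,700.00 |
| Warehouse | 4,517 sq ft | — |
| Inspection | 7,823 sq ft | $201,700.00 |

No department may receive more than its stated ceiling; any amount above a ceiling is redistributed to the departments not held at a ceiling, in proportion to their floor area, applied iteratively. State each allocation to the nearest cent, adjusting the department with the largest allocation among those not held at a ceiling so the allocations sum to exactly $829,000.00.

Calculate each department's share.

Combined floor area = 26,360.
Unconstrained shares: Machining 157,497.4203; Shipping 283,419.8786; Warehouse 142,055.8801; Inspection 246,026.8209.
Capped: Shipping ($175,700.00), Inspection ($201,700.00); remaining pool $451,600.00 reallocated over remaining floor area 9,525.
Shares after redistribution: Machining 237,439.6640 → $237,439.66; Warehouse 214,160.3360 → $214,160.34.

Machining: $237,439.66; Shipping: $175,700.00; Warehouse: $214,160.34; Inspection: $201,700.00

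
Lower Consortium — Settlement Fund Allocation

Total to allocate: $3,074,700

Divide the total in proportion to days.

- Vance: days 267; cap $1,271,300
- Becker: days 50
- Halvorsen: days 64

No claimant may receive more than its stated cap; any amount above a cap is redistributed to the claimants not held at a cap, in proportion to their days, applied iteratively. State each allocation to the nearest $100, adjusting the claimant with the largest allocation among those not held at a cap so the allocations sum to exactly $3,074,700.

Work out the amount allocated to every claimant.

Sum of days: 381.
Proportional shares (ignoring caps): Vance 2,154,711.02; Becker 403,503.94; Halvorsen 516,485.04.
Capped: Vance ($1,271,300); remaining pool $1,803,400 reallocated over remaining days 114.
Remaining shares: Becker 790,964.91 → $791,000; Halvorsen 1,012,435.09 → $1,012,400.

Vance: $1,271,300 · Becker: $791,000 · Halvorsen: $1,012,400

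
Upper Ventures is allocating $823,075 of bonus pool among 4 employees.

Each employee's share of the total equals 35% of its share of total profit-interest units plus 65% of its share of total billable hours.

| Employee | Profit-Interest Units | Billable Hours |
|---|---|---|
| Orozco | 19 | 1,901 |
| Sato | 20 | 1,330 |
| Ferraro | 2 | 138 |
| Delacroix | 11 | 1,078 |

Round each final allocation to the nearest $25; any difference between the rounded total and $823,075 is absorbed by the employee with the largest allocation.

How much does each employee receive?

Orozco: $333,975 | Sato: $270,800 | Ferraro: $27,675 | Delacroix: $190,625

Totals — profit-interest units 52, billable hours 4,447.
Combined weights (35% profit-interest units + 65% billable hours): Orozco 0.4057; Sato 0.3290; Ferraro 0.0336; Delacroix 0.2316.
Proportional shares: Orozco 333,959.47; Sato 270,804.93; Ferraro 27,682.02; Delacroix 190,628.58.
At nearest $25: Orozco $333,950; Sato $270,800; Ferraro $27,675; Delacroix $190,625. Sum = $823,050.
Difference $823,075 − $823,050 = +$25 applied to largest allocation (Orozco): Orozco becomes $333,975.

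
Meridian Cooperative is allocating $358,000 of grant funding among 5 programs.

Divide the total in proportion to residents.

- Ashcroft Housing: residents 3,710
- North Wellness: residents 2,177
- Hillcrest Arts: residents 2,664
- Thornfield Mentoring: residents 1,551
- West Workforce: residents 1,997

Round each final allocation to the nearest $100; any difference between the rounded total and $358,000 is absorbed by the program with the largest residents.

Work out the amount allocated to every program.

Residents total: 3,710 + 2,177 + 2,664 + 1,551 + 1,997 = 12,099.
Pro-rata amounts: Ashcroft Housing 109,776.01; North Wellness 64,415.74; Hillcrest Arts 78,825.69; Thornfield Mentoring 45,892.88; West Workforce 59,089.68.
After rounding ($100): Ashcroft Housing $109,800; North Wellness $64,400; Hillcrest Arts $78,800; Thornfield Mentoring $45,900; West Workforce $59,100. Sum = $358,000.
Rounded total matches; no reconciliation needed.

Ashcroft Housing: $109,800 | North Wellness: $64,400 | Hillcrest Arts: $78,800 | Thornfield Mentoring: $45,900 | West Workforce: $59,100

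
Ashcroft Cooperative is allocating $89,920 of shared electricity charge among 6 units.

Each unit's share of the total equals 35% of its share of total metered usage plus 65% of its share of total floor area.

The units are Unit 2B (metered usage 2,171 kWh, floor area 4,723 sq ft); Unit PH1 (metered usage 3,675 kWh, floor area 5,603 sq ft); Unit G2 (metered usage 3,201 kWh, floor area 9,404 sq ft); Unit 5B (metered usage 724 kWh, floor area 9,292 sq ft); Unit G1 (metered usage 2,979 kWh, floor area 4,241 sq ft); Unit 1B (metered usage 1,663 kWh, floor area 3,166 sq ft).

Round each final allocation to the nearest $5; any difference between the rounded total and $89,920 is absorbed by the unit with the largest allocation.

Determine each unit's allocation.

Totals — metered usage 14,413, floor area 36,429.
Composite weights (35% metered usage + 65% floor area): Unit 2B 0.1370; Unit PH1 0.1892; Unit G2 0.2455; Unit 5B 0.1834; Unit G1 0.1480; Unit 1B 0.0969.
Pro-rata amounts: Unit 2B 12,318.31; Unit PH1 17,014.33; Unit G2 22,077.77; Unit 5B 16,489.33; Unit G1 13,309.31; Unit 1B 8,710.95.
At nearest $5: Unit 2B $12,320; Unit PH1 $17,015; Unit G2 $22,080; Unit 5B $16,490; Unit G1 $13,310; Unit 1B $8,710. Sum = $89,925.
Difference $89,920 − $89,925 = −$5 applied to largest allocation (Unit G2): Unit G2 becomes $22,075.

Unit 2B: $12,320 · Unit PH1: $17,015 · Unit G2: $22,075 · Unit 5B: $16,490 · Unit G1: $13,310 · Unit 1B: $8,710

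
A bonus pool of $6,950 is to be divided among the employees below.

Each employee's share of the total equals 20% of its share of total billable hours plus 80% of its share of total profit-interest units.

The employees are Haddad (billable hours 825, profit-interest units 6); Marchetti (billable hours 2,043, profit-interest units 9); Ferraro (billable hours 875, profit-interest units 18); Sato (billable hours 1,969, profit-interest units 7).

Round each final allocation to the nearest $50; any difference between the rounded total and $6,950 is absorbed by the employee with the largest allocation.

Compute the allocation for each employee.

Haddad: $1,050; Marchetti: $1,750; Ferraro: $2,700; Sato: $1,450

Billable hours total 5,712; profit-interest units total 40.
Composite weights (20% billable hours + 80% profit-interest units): Haddad 0.1489; Marchetti 0.2515; Ferraro 0.3906; Sato 0.2089.
Pro-rata amounts: Haddad 1,034.76; Marchetti 1,748.16; Ferraro 2,714.93; Sato 1,452.15.
Rounded to nearest $50: Haddad $1,050; Marchetti $1,750; Ferraro $2,700; Sato $1,450. Sum = $6,950.
Sum already equals the total — no adjustment.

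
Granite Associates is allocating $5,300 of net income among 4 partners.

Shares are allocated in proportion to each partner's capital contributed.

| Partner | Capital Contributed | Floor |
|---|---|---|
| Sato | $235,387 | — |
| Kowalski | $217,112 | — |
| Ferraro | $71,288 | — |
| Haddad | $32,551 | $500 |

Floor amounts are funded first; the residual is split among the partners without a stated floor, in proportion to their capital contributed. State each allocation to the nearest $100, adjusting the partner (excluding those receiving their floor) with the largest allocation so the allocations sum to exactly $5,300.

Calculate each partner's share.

Guaranteed amounts: Haddad $500. Residual $4,800.
Residual split over remaining capital contributed 523,787: Sato 2,157.09 → $2,200; Kowalski 1,989.62 → $2,000; Ferraro 653.29 → $700.
Rounding difference −$100 applied to Sato → $2,100.

Sato: $2,100 · Kowalski: $2,000 · Ferraro: $700 · Haddad: $500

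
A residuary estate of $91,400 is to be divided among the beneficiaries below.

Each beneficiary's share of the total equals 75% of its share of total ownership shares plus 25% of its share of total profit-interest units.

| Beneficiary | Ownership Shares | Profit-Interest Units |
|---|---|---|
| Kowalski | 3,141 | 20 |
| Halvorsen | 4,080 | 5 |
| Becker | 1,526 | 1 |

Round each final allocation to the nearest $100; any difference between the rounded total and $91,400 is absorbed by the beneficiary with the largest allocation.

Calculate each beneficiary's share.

Totals — ownership shares 8,747, profit-interest units 26.
Blended shares (75% ownership shares + 25% profit-interest units): Kowalski 0.4616; Halvorsen 0.3979; Becker 0.1405.
Unrounded shares: Kowalski 42,192.85; Halvorsen 36,369.08; Becker 12,838.07.
After rounding ($100): Kowalski $42,200; Halvorsen $36,400; Becker $12,800. Sum = $91,400.
Sum already equals the total — no adjustment.

Kowalski: $42,200 · Halvorsen: $36,400 · Becker: $12,800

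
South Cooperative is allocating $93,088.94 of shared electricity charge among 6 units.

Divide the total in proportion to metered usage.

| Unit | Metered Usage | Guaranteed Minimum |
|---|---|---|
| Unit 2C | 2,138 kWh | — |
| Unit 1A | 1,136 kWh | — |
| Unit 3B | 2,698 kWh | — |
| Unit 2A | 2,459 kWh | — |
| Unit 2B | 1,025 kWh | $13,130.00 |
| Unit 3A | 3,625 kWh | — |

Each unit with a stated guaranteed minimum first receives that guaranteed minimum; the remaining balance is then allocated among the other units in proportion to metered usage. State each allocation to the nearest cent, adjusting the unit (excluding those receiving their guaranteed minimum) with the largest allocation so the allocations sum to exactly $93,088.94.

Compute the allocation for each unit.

Fund the minimums — Unit 2B $13,130.00. Remaining pool $79,958.94.
Remaining pool split over remaining metered usage 12,056: Unit 2C 14,179.8452 → $14,179.85; Unit 1A 7,534.2863 → $7,534.29; Unit 3B 17,893.9300 → $17,893.93; Unit 2A 16,308.8117 → $16,308.81; Unit 3A 24,042.0668 → $24,042.07.
Rounding difference −$0.01 applied to Unit 3A → $24,042.06.

Unit 2C: $14,179.85 · Unit 1A: $7,534.29 · Unit 3B: $17,893.93 · Unit 2A: $16,308.81 · Unit 2B: $13,130.00 · Unit 3A: $24,042.06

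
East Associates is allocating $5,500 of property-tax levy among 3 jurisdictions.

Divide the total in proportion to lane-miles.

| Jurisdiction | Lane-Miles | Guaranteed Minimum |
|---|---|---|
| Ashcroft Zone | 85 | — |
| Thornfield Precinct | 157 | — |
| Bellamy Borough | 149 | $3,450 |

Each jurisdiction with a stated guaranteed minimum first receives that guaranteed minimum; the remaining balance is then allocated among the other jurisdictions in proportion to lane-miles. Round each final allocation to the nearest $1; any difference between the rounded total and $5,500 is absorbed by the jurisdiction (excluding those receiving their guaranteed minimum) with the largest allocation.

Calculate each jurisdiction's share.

Fund the minimums — Bellamy Borough $3,450. Residual $2,050.
Residual split over remaining lane-miles 242: Ashcroft Zone 720.04 → $720; Thornfield Precinct 1,329.96 → $1,330.

Ashcroft Zone: $720 · Thornfield Precinct: $1,330 · Bellamy Borough: $3,450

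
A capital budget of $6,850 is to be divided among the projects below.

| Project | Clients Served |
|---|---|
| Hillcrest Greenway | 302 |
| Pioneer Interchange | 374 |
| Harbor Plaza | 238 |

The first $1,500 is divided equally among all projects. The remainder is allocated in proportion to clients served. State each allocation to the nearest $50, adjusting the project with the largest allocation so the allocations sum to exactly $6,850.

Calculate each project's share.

Hillcrest Greenway: $2,250; Pioneer Interchange: $2,700; Harbor Plaza: $1,900

Equal tier: $1,500 ÷ 3 = $500 apiece.
Remainder $5,350 by clients served (total 914): Hillcrest Greenway 1,767.72 → $1,750; Pioneer Interchange 2,189.17 → $2,200; Harbor Plaza 1,393.11 → $1,400.
Totals: Hillcrest Greenway $500 + $1,750 = $2,250; Pioneer Interchange $500 + $2,200 = $2,700; Harbor Plaza $500 + $1,400 = $1,900.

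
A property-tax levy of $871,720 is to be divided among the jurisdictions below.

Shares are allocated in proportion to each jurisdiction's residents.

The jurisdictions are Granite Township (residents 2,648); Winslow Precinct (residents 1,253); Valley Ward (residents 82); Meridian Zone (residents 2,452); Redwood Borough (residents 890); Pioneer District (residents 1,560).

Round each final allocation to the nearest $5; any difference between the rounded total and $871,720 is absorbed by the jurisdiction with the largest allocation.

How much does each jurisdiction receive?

Granite Township: $259,795 | Winslow Precinct: $122,935 | Valley Ward: $8,045 | Meridian Zone: $240,570 | Redwood Borough: $87,320 | Pioneer District: $153,055

Residents total: 8,885.
Proportional shares: Granite Township 2,648/8,885 × $871,720 = 259,799.05; Winslow Precinct 1,253/8,885 × $871,720 = 122,933.61; Valley Ward 82/8,885 × $871,720 = 8,045.14; Meridian Zone 2,452/8,885 × $871,720 = 240,569.21; Redwood Borough 890/8,885 × $871,720 = 87,319.17; Pioneer District 1,560/8,885 × $871,720 = 153,053.82.
At nearest $5: Granite Township $259,800; Winslow Precinct $122,935; Valley Ward $8,045; Meridian Zone $240,570; Redwood Borough $87,320; Pioneer District $153,055. Sum = $871,725.
Difference $871,720 − $871,725 = −$5 applied to largest allocation (Granite Township): Granite Township becomes $259,795.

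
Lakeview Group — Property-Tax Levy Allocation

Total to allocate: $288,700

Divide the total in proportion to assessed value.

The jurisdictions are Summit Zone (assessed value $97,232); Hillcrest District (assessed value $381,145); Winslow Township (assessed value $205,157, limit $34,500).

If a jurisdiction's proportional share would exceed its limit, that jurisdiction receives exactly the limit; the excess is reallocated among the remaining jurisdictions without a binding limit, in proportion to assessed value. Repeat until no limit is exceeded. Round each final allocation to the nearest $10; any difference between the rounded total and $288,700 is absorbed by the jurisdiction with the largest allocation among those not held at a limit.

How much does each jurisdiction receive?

Summit Zone: $51,670 | Hillcrest District: $202,530 | Winslow Township: $34,500

Total assessed value = 683,534.
Unconstrained shares: Summit Zone 41,067.27; Hillcrest District 160,981.84; Winslow Township 86,650.88.
Cap binds for Winslow Township ($34,500); balance $254,200 reallocated over remaining assessed value 478,377.
Redistributed shares: Summit Zone 51,667.15 → $51,670; Hillcrest District 202,532.85 → $202,530.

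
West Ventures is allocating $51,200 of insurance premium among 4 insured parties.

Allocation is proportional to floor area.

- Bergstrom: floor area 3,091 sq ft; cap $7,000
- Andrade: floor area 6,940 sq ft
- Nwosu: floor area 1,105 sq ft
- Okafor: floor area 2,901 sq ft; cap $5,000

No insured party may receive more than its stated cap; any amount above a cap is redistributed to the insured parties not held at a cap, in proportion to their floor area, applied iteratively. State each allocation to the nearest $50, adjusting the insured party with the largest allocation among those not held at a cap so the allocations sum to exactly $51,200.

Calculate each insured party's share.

Total floor area = 14,037.
Proportional shares (ignoring caps): Bergstrom 11,274.43; Andrade 25,313.67; Nwosu 4,030.49; Okafor 10,581.41.
Held at cap: Bergstrom ($7,000), Okafor ($5,000); balance $39,200 reallocated over remaining floor area 8,045.
Shares after redistribution: Andrade 33,815.79 → $33,800; Nwosu 5,384.21 → $5,400.

Bergstrom: $7,000 · Andrade: $33,800 · Nwosu: $5,400 · Okafor: $5,000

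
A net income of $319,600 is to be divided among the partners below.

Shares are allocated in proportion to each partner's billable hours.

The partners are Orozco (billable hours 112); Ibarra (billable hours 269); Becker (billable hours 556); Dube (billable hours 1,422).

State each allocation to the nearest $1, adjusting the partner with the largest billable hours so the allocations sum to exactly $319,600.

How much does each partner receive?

Orozco: $15,174; Ibarra: $36,444; Becker: $75,328; Dube: $192,654

Sum of billable hours: 112 + 269 + 556 + 1,422 = 2,359.
Unrounded shares: Orozco 15,173.89; Ibarra 36,444.43; Becker 75,327.51; Dube 192,654.18.
After rounding ($1): Orozco $15,174; Ibarra $36,444; Becker $75,328; Dube $192,654. Sum = $319,600.
Rounded total matches; no reconciliation needed.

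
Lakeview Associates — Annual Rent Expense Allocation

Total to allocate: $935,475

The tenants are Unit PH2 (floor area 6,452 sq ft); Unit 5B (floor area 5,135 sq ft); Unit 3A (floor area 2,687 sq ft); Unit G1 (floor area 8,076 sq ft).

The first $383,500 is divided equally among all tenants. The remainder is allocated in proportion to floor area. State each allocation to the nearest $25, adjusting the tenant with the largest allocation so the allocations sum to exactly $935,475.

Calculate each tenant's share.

First tranche $383,500 split equally: $95,875 each.
Remainder $551,975 by floor area (total 22,350): Unit PH2 159,344.19 → $159,350; Unit 5B 126,818.42 → $126,825; Unit 3A 66,360.48 → $66,350; Unit G1 199,451.91 → $199,450.
Totals: Unit PH2 $95,875 + $159,350 = $255,225; Unit 5B $95,875 + $126,825 = $222,700; Unit 3A $95,875 + $66,350 = $162,225; Unit G1 $95,875 + $199,450 = $295,325.

Unit PH2: $255,225 · Unit 5B: $222,700 · Unit 3A: $162,225 · Unit G1: $295,325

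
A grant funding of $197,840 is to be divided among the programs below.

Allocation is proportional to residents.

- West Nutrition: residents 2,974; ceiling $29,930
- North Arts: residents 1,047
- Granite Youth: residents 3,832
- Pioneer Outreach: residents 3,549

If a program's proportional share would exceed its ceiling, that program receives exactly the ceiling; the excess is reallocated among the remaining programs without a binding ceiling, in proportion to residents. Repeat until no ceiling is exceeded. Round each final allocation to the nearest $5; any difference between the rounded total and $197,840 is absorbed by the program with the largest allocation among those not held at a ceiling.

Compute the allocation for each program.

West Nutrition: $29,930 · North Arts: $20,860 · Granite Youth: $76,345 · Pioneer Outreach: $70,705

Sum of residents: 11,402.
Pro-rata shares before constraints: West Nutrition 51,602.89; North Arts 18,166.85; Granite Youth 66,490.34; Pioneer Outreach 61,579.91.
Held at cap: West Nutrition ($29,930); residual $167,910 reallocated over remaining residents 8,428.
Shares after redistribution: North Arts 20,859.25 → $20,860; Granite Youth 76,344.46 → $76,345; Pioneer Outreach 70,706.29 → $70,705.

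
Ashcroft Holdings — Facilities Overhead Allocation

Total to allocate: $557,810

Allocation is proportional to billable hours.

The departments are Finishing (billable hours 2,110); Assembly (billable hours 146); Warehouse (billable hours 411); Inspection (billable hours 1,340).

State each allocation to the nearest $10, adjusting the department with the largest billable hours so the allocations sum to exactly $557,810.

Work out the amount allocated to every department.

Sum of billable hours: 2,110 + 146 + 411 + 1,340 = 4,007.
Unrounded shares: Finishing 293,730.75; Assembly 20,324.50; Warehouse 57,214.85; Inspection 186,539.91.
After rounding ($10): Finishing $293,730; Assembly $20,320; Warehouse $57,210; Inspection $186,540. Sum = $557,800.
Difference $557,810 − $557,800 = +$10 applied to largest billable hours (Finishing): Finishing becomes $293,740.

Finishing: $293,740 | Assembly: $20,320 | Warehouse: $57,210 | Inspection: $186,540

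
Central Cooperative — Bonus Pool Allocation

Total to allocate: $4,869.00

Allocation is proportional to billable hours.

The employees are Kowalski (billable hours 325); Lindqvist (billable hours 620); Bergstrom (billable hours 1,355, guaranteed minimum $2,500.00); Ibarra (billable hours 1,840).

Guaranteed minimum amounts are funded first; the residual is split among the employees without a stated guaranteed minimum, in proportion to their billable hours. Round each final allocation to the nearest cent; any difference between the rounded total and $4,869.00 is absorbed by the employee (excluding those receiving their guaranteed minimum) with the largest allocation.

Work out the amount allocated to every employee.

Guaranteed amounts: Bergstrom $2,500.00. Remaining pool $2,369.00.
Remaining pool split over remaining billable hours 2,785: Kowalski 276.4542 → $276.45; Lindqvist 527.3896 → $527.39; Ibarra 1,565.1562 → $1,565.16.

Kowalski: $276.45; Lindqvist: $527.39; Bergstrom: $2,500.00; Ibarra: $1,565.16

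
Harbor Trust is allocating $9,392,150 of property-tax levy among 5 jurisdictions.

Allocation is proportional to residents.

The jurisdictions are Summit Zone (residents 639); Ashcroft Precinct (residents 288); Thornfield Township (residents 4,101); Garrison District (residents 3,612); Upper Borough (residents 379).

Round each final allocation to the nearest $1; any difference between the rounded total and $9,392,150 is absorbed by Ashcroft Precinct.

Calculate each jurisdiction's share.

Total residents = 9,019.
Proportional shares: Summit Zone 639/9,019 × $9,392,150 = 665,437.84; Ashcroft Precinct 288/9,019 × $9,392,150 = 299,915.64; Thornfield Township 4,101/9,019 × $9,392,150 = 4,270,673.82; Garrison District 3,612/9,019 × $9,392,150 = 3,761,442.04; Upper Borough 379/9,019 × $9,392,150 = 394,680.66.
At nearest $1: Summit Zone $665,438; Ashcroft Precinct $299,916; Thornfield Township $4,270,674; Garrison District $3,761,442; Upper Borough $394,681. Sum = $9,392,151.
Difference $9,392,150 − $9,392,151 = −$1 applied to Ashcroft Precinct: Ashcroft Precinct becomes $299,915.

Summit Zone: $665,438 · Ashcroft Precinct: $299,915 · Thornfield Township: $4,270,674 · Garrison District: $3,761,442 · Upper Borough: $394,681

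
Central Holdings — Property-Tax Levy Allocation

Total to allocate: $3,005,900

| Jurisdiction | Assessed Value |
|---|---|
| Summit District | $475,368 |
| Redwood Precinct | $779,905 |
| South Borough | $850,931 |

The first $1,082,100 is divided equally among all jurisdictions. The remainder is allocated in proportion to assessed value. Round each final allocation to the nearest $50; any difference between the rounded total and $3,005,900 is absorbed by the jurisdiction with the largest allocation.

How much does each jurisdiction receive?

Equal tier: $1,082,100 ÷ 3 = $360,700 apiece.
Remainder $1,923,800 by assessed value (total 2,106,204): Summit District 434,199.61 → $434,200; Redwood Precinct 712,362.73 → $712,350; South Borough 777,237.65 → $777,250.
Totals: Summit District $360,700 + $434,200 = $794,900; Redwood Precinct $360,700 + $712,350 = $1,073,050; South Borough $360,700 + $777,250 = $1,137,950.

Summit District: $794,900 · Redwood Precinct: $1,073,050 · South Borough: $1,137,950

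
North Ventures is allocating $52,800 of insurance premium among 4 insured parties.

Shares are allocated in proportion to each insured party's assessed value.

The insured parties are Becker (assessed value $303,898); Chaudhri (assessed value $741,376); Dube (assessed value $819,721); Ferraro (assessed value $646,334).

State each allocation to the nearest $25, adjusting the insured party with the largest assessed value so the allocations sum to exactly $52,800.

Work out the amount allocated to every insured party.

Total assessed value = 303,898 + 741,376 + 819,721 + 646,334 = 2,511,329.
Pro-rata amounts: Becker 6,389.37; Chaudhri 15,587.23; Dube 17,234.41; Ferraro 13,588.99.
Rounded to nearest $25: Becker $6,400; Chaudhri $15,575; Dube $17,225; Ferraro $13,600. Sum = $52,800.
No rounding difference to absorb.

Becker: $6,400; Chaudhri: $15,575; Dube: $17,225; Ferraro: $13,600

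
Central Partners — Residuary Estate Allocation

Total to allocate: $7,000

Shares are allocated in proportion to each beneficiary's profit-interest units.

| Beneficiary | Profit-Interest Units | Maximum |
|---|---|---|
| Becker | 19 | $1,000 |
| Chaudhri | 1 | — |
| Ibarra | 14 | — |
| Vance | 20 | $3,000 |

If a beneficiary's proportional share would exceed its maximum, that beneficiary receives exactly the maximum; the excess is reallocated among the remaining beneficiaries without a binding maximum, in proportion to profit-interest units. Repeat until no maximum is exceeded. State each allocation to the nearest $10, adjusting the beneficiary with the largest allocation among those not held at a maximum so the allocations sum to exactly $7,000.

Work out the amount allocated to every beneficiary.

Sum of profit-interest units: 54.
Unconstrained shares: Becker 2,462.96; Chaudhri 129.63; Ibarra 1,814.81; Vance 2,592.59.
Capped: Becker ($1,000); balance $6,000 reallocated over remaining profit-interest units 35.
Capped: Vance ($3,000); balance $3,000 reallocated over remaining profit-interest units 15.
Remaining shares: Chaudhri 200.00 → $200; Ibarra 2,800.00 → $2,800.

Becker: $1,000 · Chaudhri: $200 · Ibarra: $2,800 · Vance: $3,000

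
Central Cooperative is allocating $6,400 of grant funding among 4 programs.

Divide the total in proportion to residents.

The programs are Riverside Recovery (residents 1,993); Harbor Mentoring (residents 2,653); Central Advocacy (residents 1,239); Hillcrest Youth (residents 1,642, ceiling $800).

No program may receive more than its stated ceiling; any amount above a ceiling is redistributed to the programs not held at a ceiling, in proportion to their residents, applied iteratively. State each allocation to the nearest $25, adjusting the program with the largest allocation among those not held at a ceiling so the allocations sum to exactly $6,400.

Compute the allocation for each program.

Total residents = 7,527.
Pro-rata shares before constraints: Riverside Recovery 1,694.59; Harbor Mentoring 2,255.77; Central Advocacy 1,053.49; Hillcrest Youth 1,396.15.
Capped: Hillcrest Youth ($800); residual $5,600 reallocated over remaining residents 5,885.
Remaining shares: Riverside Recovery 1,896.48 → $1,900; Harbor Mentoring 2,524.52 → $2,525; Central Advocacy 1,179.00 → $1,175.

Riverside Recovery: $1,900; Harbor Mentoring: $2,525; Central Advocacy: $1,175; Hillcrest Youth: $800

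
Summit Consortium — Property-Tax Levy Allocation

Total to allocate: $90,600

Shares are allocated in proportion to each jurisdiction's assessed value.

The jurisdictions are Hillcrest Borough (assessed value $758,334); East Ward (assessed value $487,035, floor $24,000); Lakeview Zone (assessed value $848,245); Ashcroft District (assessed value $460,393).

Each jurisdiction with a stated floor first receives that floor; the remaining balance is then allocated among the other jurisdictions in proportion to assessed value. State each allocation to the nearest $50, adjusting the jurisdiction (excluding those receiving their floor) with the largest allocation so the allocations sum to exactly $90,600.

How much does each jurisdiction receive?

Minimums first: East Ward $24,000. Balance $66,600.
Balance split over remaining assessed value 2,066,972: Hillcrest Borough 24,434.31 → $24,450; Lakeview Zone 27,331.34 → $27,350; Ashcroft District 14,834.34 → $14,850.
Rounding difference −$50 applied to Lakeview Zone → $27,300.

Hillcrest Borough: $24,450 | East Ward: $24,000 | Lakeview Zone: $27,300 | Ashcroft District: $14,850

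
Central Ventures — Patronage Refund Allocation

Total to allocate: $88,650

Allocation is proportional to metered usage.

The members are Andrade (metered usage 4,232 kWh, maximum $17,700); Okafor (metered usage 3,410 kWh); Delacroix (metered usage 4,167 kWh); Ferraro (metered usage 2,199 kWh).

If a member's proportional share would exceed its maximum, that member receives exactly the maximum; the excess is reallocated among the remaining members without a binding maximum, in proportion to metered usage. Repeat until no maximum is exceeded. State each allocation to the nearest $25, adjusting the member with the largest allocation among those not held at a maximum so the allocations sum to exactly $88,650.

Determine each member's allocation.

Andrade: $17,700 · Okafor: $24,750 · Delacroix: $30,250 · Ferraro: $15,950

Total metered usage = 14,008.
Pro-rata shares before constraints: Andrade 26,782.32; Okafor 21,580.28; Delacroix 26,370.97; Ferraro 13,916.43.
Capped: Andrade ($17,700); balance $70,950 reallocated over remaining metered usage 9,776.
Shares after redistribution: Okafor 24,748.31 → $24,750; Delacroix 30,242.29 → $30,250; Ferraro 15,959.40 → $15,950.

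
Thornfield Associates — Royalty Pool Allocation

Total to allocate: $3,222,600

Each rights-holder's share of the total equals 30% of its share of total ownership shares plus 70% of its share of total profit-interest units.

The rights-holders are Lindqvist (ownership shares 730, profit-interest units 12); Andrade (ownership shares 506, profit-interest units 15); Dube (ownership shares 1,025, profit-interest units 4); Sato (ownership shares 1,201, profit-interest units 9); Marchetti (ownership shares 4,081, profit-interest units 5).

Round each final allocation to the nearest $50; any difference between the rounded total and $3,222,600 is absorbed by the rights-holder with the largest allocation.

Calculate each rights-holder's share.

Totals — ownership shares 7,543, profit-interest units 45.
Combined weights (30% ownership shares + 70% profit-interest units): Lindqvist 0.2157; Andrade 0.2535; Dube 0.1030; Sato 0.1878; Marchetti 0.2401.
Pro-rata amounts: Lindqvist 695,115.49; Andrade 816,793.60; Dube 331,890.73; Sato 605,095.17; Marchetti 773,705.02.
At nearest $50: Lindqvist $695,100; Andrade $816,800; Dube $331,900; Sato $605,100; Marchetti $773,700. Sum = $3,222,600.
Rounded total matches; no reconciliation needed.

Lindqvist: $695,100; Andrade: $816,800; Dube: $331,900; Sato: $605,100; Marchetti: $773,700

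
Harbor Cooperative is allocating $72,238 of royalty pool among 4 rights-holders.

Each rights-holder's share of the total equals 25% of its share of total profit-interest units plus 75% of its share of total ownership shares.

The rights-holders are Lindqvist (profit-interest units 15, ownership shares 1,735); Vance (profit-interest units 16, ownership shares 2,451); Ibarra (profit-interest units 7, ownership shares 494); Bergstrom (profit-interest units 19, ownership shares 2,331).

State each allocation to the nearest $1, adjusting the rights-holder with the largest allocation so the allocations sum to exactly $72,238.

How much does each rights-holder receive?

Lindqvist: $18,160 | Vance: $24,010 | Ibarra: $6,035 | Bergstrom: $24,033

Profit-interest units total 57; ownership shares total 7,011.
Blended shares (25% profit-interest units + 75% ownership shares): Lindqvist 0.2514; Vance 0.3324; Ibarra 0.0835; Bergstrom 0.3327.
Proportional shares: Lindqvist 18,159.96; Vance 24,009.78; Ibarra 6,035.29; Bergstrom 24,032.97.
At nearest $1: Lindqvist $18,160; Vance $24,010; Ibarra $6,035; Bergstrom $24,033. Sum = $72,238.
Rounded total matches; no reconciliation needed.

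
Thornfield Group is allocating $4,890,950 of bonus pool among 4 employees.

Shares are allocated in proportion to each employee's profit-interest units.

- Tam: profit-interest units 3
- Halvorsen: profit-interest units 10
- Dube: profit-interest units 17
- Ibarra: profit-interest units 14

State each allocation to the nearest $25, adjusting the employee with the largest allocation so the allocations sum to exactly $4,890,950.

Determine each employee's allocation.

Tam: $333,475 | Halvorsen: $1,111,575 | Dube: $1,889,700 | Ibarra: $1,556,200

Sum of profit-interest units: 44.
Unrounded shares: Tam 3/44 × $4,890,950 = 333,473.86; Halvorsen 10/44 × $4,890,950 = 1,111,579.55; Dube 17/44 × $4,890,950 = 1,889,685.23; Ibarra 14/44 × $4,890,950 = 1,556,211.36.
After rounding ($25): Tam $333,475; Halvorsen $1,111,575; Dube $1,889,675; Ibarra $1,556,200. Sum = $4,890,925.
Difference $4,890,950 − $4,890,925 = +$25 applied to largest allocation (Dube): Dube becomes $1,889,700.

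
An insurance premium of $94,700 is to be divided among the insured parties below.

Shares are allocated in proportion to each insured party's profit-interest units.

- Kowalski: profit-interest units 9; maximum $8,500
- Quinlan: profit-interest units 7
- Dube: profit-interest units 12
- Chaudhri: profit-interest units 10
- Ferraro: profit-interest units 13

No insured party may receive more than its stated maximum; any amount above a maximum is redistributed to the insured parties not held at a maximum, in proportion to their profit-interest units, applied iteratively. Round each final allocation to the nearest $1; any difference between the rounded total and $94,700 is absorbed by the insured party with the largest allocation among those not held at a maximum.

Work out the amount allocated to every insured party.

Kowalski: $8,500 | Quinlan: $14,367 | Dube: $24,629 | Chaudhri: $20,524 | Ferraro: $26,680

Sum of profit-interest units: 51.
Proportional shares (ignoring caps): Kowalski 16,711.76; Quinlan 12,998.04; Dube 22,282.35; Chaudhri 18,568.63; Ferraro 24,139.22.
Held at cap: Kowalski ($8,500); balance $86,200 reallocated over remaining profit-interest units 42.
Remaining shares: Quinlan 14,366.67 → $14,367; Dube 24,628.57 → $24,629; Chaudhri 20,523.81 → $20,524; Ferraro 26,680.95 → $26,681.
Rounding difference −$1 applied to Ferraro → $26,680.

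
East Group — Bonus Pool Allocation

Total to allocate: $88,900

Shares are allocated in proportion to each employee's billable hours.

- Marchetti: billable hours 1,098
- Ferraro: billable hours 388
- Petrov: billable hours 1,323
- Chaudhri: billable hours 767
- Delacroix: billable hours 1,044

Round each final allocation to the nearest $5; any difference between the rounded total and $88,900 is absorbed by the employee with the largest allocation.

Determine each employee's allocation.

Combined billable hours = 4,620.
Raw shares: Marchetti 1,098/4,620 × $88,900 = 21,128.18; Ferraro 388/4,620 × $88,900 = 7,466.06; Petrov 1,323/4,620 × $88,900 = 25,457.73; Chaudhri 767/4,620 × $88,900 = 14,758.94; Delacroix 1,044/4,620 × $88,900 = 20,089.09.
At nearest $5: Marchetti $21,130; Ferraro $7,465; Petrov $25,460; Chaudhri $14,760; Delacroix $20,090. Sum = $88,905.
Difference $88,900 − $88,905 = −$5 applied to largest allocation (Petrov): Petrov becomes $25,455.

Marchetti: $21,130; Ferraro: $7,465; Petrov: $25,455; Chaudhri: $14,760; Delacroix: $20,090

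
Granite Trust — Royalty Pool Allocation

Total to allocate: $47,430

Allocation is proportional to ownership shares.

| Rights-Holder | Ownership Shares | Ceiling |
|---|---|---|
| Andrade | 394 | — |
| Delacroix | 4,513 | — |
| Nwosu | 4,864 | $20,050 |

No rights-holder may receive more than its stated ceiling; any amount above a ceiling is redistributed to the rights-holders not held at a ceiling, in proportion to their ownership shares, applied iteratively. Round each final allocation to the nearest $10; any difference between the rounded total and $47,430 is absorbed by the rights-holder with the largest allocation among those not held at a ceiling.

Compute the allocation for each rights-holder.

Andrade: $2,200 · Delacroix: $25,180 · Nwosu: $20,050

Combined ownership shares = 9,771.
Pro-rata shares before constraints: Andrade 1,912.54; Delacroix 21,906.83; Nwosu 23,610.64.
Held at cap: Nwosu ($20,050); residual $27,380 reallocated over remaining ownership shares 4,907.
Redistributed shares: Andrade 2,198.43 → $2,200; Delacroix 25,181.57 → $25,180.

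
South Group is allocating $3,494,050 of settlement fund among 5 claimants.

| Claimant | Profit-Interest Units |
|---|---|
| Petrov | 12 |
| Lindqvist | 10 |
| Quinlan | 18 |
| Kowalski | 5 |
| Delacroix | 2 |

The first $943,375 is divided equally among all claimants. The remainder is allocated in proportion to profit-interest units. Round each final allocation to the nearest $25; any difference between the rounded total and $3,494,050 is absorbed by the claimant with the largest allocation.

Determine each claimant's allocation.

$943,375 shared equally gives $188,675 per claimant.
Remainder $2,550,675 by profit-interest units (total 47): Petrov 651,236.17 → $651,225; Lindqvist 542,696.81 → $542,700; Quinlan 976,854.26 → $976,850; Kowalski 271,348.40 → $271,350; Delacroix 108,539.36 → $108,550.
Totals: Petrov $188,675 + $651,225 = $839,900; Lindqvist $188,675 + $542,700 = $731,375; Quinlan $188,675 + $976,850 = $1,165,525; Kowalski $188,675 + $271,350 = $460,025; Delacroix $188,675 + $108,550 = $297,225.

Petrov: $839,900 · Lindqvist: $731,375 · Quinlan: $1,165,525 · Kowalski: $460,025 · Delacroix: $297,225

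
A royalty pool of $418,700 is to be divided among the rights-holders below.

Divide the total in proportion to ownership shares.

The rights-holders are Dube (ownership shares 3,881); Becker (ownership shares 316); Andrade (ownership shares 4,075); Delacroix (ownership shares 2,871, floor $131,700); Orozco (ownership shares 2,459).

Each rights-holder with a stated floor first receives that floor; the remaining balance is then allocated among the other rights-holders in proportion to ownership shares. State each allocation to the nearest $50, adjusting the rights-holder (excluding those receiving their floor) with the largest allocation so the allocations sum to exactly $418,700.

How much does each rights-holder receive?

Guaranteed amounts: Delacroix $131,700. Residual $287,000.
Residual split over remaining ownership shares 10,731: Dube 103,797.13 → $103,800; Becker 8,451.40 → $8,450; Andrade 108,985.65 → $109,000; Orozco 65,765.82 → $65,750.

Dube: $103,800; Becker: $8,450; Andrade: $109,000; Delacroix: $131,700; Orozco: $65,750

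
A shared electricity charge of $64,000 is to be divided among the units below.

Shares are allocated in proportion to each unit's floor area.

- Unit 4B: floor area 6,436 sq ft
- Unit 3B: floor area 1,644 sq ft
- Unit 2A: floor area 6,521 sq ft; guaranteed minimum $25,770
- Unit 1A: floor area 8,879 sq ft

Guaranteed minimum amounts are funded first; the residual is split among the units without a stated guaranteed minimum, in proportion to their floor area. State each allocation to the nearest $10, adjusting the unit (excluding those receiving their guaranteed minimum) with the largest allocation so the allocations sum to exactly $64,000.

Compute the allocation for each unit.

Unit 4B: $14,510; Unit 3B: $3,710; Unit 2A: $25,770; Unit 1A: $20,010

Guaranteed amounts: Unit 2A $25,770. Remaining pool $38,230.
Remaining pool split over remaining floor area 16,959: Unit 4B 14,508.42 → $14,510; Unit 3B 3,706.00 → $3,710; Unit 1A 20,015.58 → $20,020.
Rounding difference −$10 applied to Unit 1A → $20,010.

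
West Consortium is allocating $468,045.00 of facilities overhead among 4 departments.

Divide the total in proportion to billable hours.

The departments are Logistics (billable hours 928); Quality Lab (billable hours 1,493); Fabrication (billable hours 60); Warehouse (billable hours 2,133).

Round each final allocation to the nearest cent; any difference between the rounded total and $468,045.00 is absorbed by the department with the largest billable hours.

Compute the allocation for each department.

Sum of billable hours: 928 + 1,493 + 60 + 2,133 = 4,614.
Unrounded shares: Logistics 94,136.4889; Quality Lab 151,450.1918; Fabrication 6,086.4109; Warehouse 216,371.9083.
At nearest cent: Logistics $94,136.49; Quality Lab $151,450.19; Fabrication $6,086.41; Warehouse $216,371.91. Sum = $468,045.00.
Rounded total matches; no reconciliation needed.

Logistics: $94,136.49; Quality Lab: $151,450.19; Fabrication: $6,086.41; Warehouse: $216,371.91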